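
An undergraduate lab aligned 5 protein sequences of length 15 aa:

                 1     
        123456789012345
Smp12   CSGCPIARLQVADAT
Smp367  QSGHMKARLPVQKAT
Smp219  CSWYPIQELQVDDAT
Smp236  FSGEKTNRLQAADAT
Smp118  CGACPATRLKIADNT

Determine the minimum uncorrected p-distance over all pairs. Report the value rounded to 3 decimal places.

Pairwise Hamming distances:
  Smp12 vs Smp367: 7
  Smp12 vs Smp219: 5
  Smp12 vs Smp236: 6
  Smp12 vs Smp118: 7
  Smp367 vs Smp219: 10
  Smp367 vs Smp236: 9
  Smp367 vs Smp118: 12
  Smp219 vs Smp236: 9
  Smp219 vs Smp118: 10
  Smp236 vs Smp118: 10
The smallest is 5 mismatches, between Smp12 and Smp219; p = 5/15 = 0.333.

0.333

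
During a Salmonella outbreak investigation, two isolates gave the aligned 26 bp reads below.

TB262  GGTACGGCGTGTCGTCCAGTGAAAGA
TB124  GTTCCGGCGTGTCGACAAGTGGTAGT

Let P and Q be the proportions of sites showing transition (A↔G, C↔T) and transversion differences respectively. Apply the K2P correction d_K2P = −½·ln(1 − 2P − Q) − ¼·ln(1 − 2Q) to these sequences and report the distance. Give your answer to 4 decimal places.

The sequences differ at positions 2 (G/T, transversion), 4 (A/C, transversion), 15 (T/A, transversion), 17 (C/A, transversion), 22 (A/G, transition), 23 (A/T, transversion), 26 (A/T, transversion).
Of the 7 differences, 1 transition and 6 transversions over 26 sites: P = 1/26 = 0.038462, Q = 6/26 = 0.230769.
d = −0.5·ln(0.692307) − 0.25·ln(0.538462) = −0.5·(-0.367726) − 0.25·(-0.619038) = 0.3386.

0.3386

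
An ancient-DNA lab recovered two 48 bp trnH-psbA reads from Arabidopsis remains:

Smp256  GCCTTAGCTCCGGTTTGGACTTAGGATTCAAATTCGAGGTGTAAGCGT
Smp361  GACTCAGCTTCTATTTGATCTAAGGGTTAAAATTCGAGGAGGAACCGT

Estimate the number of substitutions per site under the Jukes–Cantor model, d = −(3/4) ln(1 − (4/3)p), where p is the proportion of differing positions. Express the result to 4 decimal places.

Differing sites — 2:C/A; 5:T/C; 10:C/T; 12:G/T; 13:G/A; 18:G/A; 19:A/T; 22:T/A; 26:A/G; 29:C/A; 40:T/A; 42:T/G; 45:G/C.
p = 13/48 = 0.270833.
d = −0.75 · ln(1 − (4/3)·0.270833) = −0.75 · ln(0.638889) = −0.75 · (-0.448025) = 0.3360.

0.3360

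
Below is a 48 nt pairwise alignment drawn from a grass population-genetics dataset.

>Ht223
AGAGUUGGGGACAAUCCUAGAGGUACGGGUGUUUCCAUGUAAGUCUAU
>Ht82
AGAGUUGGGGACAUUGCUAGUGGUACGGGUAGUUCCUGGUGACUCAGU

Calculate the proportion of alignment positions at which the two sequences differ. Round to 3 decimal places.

0.229

Differing sites — 14:A/U; 16:C/G; 21:A/U; 31:G/A; 32:U/G; 37:A/U; 38:U/G; 41:A/G; 43:G/C; 46:U/A; 47:A/G.
There are 11 differences over 48 sites, so p = 11/48 = 0.229.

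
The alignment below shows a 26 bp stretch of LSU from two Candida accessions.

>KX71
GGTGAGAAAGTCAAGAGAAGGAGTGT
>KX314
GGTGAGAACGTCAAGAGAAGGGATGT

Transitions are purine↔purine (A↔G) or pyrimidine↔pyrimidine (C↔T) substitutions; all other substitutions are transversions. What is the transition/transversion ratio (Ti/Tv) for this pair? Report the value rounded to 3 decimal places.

Differing sites — 9:A/C (Tv); 22:A/G (Ti); 23:G/A (Ti).
Of the 3 differences, 2 transitions and 1 transversion, so Ti/Tv = 2/1 = 2.000.

2.000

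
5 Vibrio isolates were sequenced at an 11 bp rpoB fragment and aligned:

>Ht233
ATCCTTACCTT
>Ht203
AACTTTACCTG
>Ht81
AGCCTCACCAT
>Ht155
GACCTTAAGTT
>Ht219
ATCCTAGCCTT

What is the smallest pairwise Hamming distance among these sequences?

2

Pairwise Hamming distances:
  Ht233 vs Ht203: 3
  Ht233 vs Ht81: 3
  Ht233 vs Ht155: 4
  Ht233 vs Ht219: 2
  Ht203 vs Ht81: 5
  Ht203 vs Ht155: 5
  Ht203 vs Ht219: 5
  Ht81 vs Ht155: 6
  Ht81 vs Ht219: 4
  Ht155 vs Ht219: 6
The smallest is 2, between Ht233 and Ht219.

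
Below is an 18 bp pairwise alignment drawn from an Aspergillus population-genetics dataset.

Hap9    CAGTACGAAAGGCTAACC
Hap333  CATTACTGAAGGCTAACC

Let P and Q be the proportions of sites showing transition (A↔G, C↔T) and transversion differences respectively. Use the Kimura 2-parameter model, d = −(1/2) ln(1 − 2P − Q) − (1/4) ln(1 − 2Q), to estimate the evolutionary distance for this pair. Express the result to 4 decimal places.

0.1885

The sequences differ at positions 3 (G/T, transversion), 7 (G/T, transversion), 8 (A/G, transition).
Of the 3 differences, 1 transition and 2 transversions over 18 sites: P = 1/18 = 0.055556, Q = 2/18 = 0.111111.
d = −0.5·ln(0.777777) − 0.25·ln(0.777778) = −0.5·(-0.251315) − 0.25·(-0.251314) = 0.1885.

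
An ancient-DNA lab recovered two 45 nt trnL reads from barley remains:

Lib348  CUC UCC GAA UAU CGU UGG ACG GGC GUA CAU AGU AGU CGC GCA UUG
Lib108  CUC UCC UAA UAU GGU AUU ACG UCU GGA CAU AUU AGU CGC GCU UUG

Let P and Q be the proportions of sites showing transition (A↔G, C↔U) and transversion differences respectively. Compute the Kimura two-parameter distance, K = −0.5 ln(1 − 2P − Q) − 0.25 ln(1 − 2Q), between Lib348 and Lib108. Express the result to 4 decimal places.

0.3020

Mismatches occur at site 7 (G→U, transversion), site 13 (C→G, transversion), site 16 (U→A, transversion), site 17 (G→U, transversion), site 18 (G→U, transversion), site 22 (G→U, transversion), site 23 (G→C, transversion), site 24 (C→U, transition), site 26 (U→G, transversion), site 32 (G→U, transversion), site 42 (A→U, transversion).
Of the 11 differences, 1 transition and 10 transversions over 45 sites: P = 1/45 = 0.022222, Q = 10/45 = 0.222222.
d = −0.5·ln(0.733334) − 0.25·ln(0.555556) = −0.5·(-0.310154) − 0.25·(-0.587786) = 0.3020.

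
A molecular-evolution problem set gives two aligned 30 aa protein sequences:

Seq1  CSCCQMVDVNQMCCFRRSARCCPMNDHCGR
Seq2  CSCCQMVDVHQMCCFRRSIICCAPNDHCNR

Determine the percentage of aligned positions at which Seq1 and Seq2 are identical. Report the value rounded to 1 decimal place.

80.0%

The sequences differ at positions 10 (N/H), 19 (A/I), 20 (R/I), 23 (P/A), 24 (M/P), 29 (G/N).
24 of the 30 sites match, so the percent identity is 24/30 × 100 = 80.0%.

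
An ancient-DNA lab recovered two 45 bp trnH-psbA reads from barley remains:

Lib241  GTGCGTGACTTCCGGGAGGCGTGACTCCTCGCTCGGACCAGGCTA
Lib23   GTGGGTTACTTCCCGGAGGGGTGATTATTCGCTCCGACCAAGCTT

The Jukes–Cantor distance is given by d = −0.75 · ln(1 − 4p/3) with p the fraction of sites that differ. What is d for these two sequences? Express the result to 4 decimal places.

Differing sites — 4:C/G; 7:G/T; 14:G/C; 20:C/G; 25:C/T; 27:C/A; 28:C/T; 35:G/C; 41:G/A; 45:A/T.
p = 10/45 = 0.222222.
d = −0.75 · ln(1 − (4/3)·0.222222) = −0.75 · ln(0.703704) = −0.75 · (-0.351397) = 0.2635.

0.2635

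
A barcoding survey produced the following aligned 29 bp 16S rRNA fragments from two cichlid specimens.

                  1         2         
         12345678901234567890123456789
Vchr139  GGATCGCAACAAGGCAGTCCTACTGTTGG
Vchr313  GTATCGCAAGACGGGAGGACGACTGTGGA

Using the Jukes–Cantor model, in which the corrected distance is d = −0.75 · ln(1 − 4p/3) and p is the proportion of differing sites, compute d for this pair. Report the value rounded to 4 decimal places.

The sequences differ at positions 2 (G/T), 10 (C/G), 12 (A/C), 15 (C/G), 18 (T/G), 19 (C/A), 21 (T/G), 27 (T/G), 29 (G/A).
p = 9/29 = 0.310345.
d = −0.75 · ln(1 − (4/3)·0.310345) = −0.75 · ln(0.586207) = −0.75 · (-0.534082) = 0.4006.

0.4006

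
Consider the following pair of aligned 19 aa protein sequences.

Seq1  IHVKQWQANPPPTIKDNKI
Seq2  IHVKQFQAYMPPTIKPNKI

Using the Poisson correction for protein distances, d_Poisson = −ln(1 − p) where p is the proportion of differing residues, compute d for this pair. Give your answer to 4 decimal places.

Differing sites — 6:W/F; 9:N/Y; 10:P/M; 16:D/P.
p = 4/19 = 0.210526.
d = −ln(1 − 0.210526) = −ln(0.789474) = 0.2364.

0.2364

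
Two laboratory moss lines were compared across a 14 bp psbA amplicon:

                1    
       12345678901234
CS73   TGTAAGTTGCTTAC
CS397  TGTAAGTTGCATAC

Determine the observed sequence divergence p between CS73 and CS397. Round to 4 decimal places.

Differing sites — 11:T/A.
There are 1 differences over 14 sites, so p = 1/14 = 0.0714.

0.0714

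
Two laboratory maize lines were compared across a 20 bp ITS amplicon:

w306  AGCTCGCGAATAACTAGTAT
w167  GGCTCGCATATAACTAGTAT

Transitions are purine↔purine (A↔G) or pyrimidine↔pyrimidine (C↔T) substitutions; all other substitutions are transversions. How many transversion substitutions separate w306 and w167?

The sequences differ at positions 1 (A/G, transition), 8 (G/A, transition), 9 (A/T, transversion).
Of the 3 differences, 2 transitions and 1 transversion, so the answer is 1.

1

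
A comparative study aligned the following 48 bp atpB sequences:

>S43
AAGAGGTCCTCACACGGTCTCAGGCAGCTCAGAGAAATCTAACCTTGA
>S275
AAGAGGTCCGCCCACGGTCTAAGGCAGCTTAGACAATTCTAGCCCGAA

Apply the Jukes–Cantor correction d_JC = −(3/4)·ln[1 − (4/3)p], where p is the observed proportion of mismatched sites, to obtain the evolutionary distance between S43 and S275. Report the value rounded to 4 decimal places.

Mismatches occur at site 10 (T↔G), site 12 (A↔C), site 21 (C↔A), site 30 (C↔T), site 34 (G↔C), site 37 (A↔T), site 42 (A↔G), site 45 (T↔C), site 46 (T↔G), site 47 (G↔A).
p = 10/48 = 0.208333.
d = −0.75 · ln(1 − (4/3)·0.208333) = −0.75 · ln(0.722223) = −0.75 · (-0.325421) = 0.2441.

0.2441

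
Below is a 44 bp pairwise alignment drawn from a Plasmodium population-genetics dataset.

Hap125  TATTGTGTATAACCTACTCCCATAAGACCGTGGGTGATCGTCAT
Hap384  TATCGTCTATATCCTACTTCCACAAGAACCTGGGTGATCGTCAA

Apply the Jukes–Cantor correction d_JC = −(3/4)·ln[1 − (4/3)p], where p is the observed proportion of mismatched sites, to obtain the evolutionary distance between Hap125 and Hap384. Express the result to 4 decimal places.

The sequences differ at positions 4 (T/C), 7 (G/C), 12 (A/T), 19 (C/T), 23 (T/C), 28 (C/A), 30 (G/C), 44 (T/A).
p = 8/44 = 0.181818.
d = −0.75 · ln(1 − (4/3)·0.181818) = −0.75 · ln(0.757576) = −0.75 · (-0.277631) = 0.2082.

0.2082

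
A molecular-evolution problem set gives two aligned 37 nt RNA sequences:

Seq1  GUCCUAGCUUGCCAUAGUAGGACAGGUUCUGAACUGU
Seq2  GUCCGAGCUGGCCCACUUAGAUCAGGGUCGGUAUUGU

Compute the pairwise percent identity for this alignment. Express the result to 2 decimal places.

The sequences differ at positions 5 (U/G), 10 (U/G), 14 (A/C), 15 (U/A), 16 (A/C), 17 (G/U), 21 (G/A), 22 (A/U), 27 (U/G), 30 (U/G), 32 (A/U), 34 (C/U).
25 of the 37 sites match, so the percent identity is 25/37 × 100 = 67.57%.

67.57%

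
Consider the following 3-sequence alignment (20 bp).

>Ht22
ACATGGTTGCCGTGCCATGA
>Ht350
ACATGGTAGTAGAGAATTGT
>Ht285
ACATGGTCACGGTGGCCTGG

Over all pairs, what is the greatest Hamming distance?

9

Pairwise Hamming distances:
  Ht22 vs Ht350: 8
  Ht22 vs Ht285: 6
  Ht350 vs Ht285: 9
The largest is 9, between Ht350 and Ht285.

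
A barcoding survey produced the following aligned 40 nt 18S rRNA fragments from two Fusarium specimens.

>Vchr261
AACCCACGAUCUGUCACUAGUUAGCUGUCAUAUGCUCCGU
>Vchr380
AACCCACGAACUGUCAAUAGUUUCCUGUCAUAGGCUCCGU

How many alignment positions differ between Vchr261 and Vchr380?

5

The sequences differ at positions 10 (U/A), 17 (C/A), 23 (A/U), 24 (G/C), 33 (U/G).
That gives 5 mismatches out of 40 aligned sites, so the Hamming distance is 5.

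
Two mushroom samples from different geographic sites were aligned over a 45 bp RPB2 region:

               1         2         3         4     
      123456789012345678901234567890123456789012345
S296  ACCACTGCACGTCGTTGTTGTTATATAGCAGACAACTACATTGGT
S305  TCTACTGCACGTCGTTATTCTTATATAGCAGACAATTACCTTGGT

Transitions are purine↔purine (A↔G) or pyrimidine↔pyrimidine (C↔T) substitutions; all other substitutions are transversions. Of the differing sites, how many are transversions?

3

Differing sites — 1:A/T (Tv); 3:C/T (Ti); 17:G/A (Ti); 20:G/C (Tv); 36:C/T (Ti); 40:A/C (Tv).
Of the 6 differences, 3 transitions and 3 transversions, so the answer is 3.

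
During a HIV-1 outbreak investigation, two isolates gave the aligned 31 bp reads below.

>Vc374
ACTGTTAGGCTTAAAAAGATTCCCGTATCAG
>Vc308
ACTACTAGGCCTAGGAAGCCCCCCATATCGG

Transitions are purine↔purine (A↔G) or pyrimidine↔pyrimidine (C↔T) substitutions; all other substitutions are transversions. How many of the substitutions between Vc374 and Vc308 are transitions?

9

Mismatches occur at site 4 (G→A, transition), site 5 (T→C, transition), site 11 (T→C, transition), site 14 (A→G, transition), site 15 (A→G, transition), site 19 (A→C, transversion), site 20 (T→C, transition), site 21 (T→C, transition), site 25 (G→A, transition), site 30 (A→G, transition).
Of the 10 differences, 9 transitions and 1 transversion, so the answer is 9.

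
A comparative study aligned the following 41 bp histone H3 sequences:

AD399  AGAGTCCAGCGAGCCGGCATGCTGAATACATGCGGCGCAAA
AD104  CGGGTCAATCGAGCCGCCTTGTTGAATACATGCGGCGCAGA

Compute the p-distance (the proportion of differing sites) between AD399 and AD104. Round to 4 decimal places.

0.1951

The sequences differ at positions 1 (A/C), 3 (A/G), 7 (C/A), 9 (G/T), 17 (G/C), 19 (A/T), 22 (C/T), 40 (A/G).
There are 8 differences over 41 sites, so p = 8/41 = 0.1951.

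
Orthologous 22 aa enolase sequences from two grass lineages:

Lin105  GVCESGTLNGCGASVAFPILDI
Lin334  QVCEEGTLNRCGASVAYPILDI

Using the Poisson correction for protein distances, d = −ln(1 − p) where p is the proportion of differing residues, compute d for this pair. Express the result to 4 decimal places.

The sequences differ at positions 1 (G/Q), 5 (S/E), 10 (G/R), 17 (F/Y).
p = 4/22 = 0.181818.
d = −ln(1 − 0.181818) = −ln(0.818182) = 0.2007.

0.2007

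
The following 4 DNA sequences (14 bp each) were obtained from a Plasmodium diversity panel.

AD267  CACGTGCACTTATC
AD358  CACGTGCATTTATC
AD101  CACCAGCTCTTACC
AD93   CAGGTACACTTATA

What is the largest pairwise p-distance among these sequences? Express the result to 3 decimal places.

0.500

Pairwise Hamming distances:
  AD267 vs AD358: 1
  AD267 vs AD101: 4
  AD267 vs AD93: 3
  AD358 vs AD101: 5
  AD358 vs AD93: 4
  AD101 vs AD93: 7
The largest is 7 mismatches, between AD101 and AD93; p = 7/14 = 0.500.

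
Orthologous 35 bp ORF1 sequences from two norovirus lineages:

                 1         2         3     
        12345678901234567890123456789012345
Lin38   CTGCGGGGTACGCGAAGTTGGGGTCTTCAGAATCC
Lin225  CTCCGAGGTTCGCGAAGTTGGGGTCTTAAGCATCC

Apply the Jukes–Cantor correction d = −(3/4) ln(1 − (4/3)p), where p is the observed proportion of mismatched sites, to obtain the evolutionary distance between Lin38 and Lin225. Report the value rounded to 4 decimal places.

0.1585

The sequences differ at positions 3 (G/C), 6 (G/A), 10 (A/T), 28 (C/A), 31 (A/C).
p = 5/35 = 0.142857.
d = −0.75 · ln(1 − (4/3)·0.142857) = −0.75 · ln(0.809524) = −0.75 · (-0.211309) = 0.1585.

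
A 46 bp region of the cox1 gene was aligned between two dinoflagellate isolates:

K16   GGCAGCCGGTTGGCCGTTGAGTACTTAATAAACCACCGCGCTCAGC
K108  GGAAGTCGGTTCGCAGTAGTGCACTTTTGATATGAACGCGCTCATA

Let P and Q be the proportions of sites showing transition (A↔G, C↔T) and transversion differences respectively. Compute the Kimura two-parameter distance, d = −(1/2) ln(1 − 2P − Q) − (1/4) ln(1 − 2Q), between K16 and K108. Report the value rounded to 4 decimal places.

0.4746

The sequences differ at positions 3 (C/A, transversion), 6 (C/T, transition), 12 (G/C, transversion), 15 (C/A, transversion), 18 (T/A, transversion), 20 (A/T, transversion), 22 (T/C, transition), 27 (A/T, transversion), 28 (A/T, transversion), 29 (T/G, transversion), 31 (A/T, transversion), 33 (C/T, transition), 34 (C/G, transversion), 36 (C/A, transversion), 45 (G/T, transversion), 46 (C/A, transversion).
Of the 16 differences, 3 transitions and 13 transversions over 46 sites: P = 3/46 = 0.065217, Q = 13/46 = 0.282609.
d = −0.5·ln(0.586957) − 0.25·ln(0.434782) = −0.5·(-0.532804) − 0.25·(-0.832911) = 0.4746.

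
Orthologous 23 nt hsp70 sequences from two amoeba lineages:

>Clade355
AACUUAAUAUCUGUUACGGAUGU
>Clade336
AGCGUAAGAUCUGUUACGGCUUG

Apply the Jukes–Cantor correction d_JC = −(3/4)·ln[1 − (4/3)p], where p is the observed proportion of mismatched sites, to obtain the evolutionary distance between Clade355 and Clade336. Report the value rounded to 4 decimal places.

The sequences differ at positions 2 (A/G), 4 (U/G), 8 (U/G), 20 (A/C), 22 (G/U), 23 (U/G).
p = 6/23 = 0.260870.
d = −0.75 · ln(1 − (4/3)·0.260870) = −0.75 · ln(0.652173) = −0.75 · (-0.427445) = 0.3206.

0.3206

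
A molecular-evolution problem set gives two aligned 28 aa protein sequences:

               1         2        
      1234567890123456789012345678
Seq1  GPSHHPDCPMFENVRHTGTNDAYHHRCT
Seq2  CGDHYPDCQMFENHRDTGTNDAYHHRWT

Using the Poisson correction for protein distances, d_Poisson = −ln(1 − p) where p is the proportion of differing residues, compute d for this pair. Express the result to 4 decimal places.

Mismatches occur at site 1 (G↔C), site 2 (P↔G), site 3 (S↔D), site 5 (H↔Y), site 9 (P↔Q), site 14 (V↔H), site 16 (H↔D), site 27 (C↔W).
p = 8/28 = 0.285714.
d = −ln(1 − 0.285714) = −ln(0.714286) = 0.3365.

0.3365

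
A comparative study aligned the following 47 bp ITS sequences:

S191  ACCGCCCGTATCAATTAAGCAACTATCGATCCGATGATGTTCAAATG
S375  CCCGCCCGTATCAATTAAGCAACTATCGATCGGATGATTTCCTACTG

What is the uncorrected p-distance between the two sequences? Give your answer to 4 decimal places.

0.1277

Differing sites — 1:A/C; 32:C/G; 39:G/T; 41:T/C; 43:A/T; 45:A/C.
There are 6 differences over 47 sites, so p = 6/47 = 0.1277.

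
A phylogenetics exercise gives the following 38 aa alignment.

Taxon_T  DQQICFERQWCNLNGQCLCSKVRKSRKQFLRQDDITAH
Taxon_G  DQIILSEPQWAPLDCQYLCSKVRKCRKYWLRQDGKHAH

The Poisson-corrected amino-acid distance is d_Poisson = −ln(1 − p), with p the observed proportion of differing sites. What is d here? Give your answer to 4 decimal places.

Mismatches occur at site 3 (Q/I), site 5 (C/L), site 6 (F/S), site 8 (R/P), site 11 (C/A), site 12 (N/P), site 14 (N/D), site 15 (G/C), site 17 (C/Y), site 25 (S/C), site 28 (Q/Y), site 29 (F/W), site 34 (D/G), site 35 (I/K), site 36 (T/H).
p = 15/38 = 0.394737.
d = −ln(1 − 0.394737) = −ln(0.605263) = 0.5021.

0.5021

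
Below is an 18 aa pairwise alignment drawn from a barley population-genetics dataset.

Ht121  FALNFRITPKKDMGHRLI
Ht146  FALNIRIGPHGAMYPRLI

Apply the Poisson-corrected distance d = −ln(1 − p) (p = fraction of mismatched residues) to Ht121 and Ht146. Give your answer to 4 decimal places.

0.4925

The sequences differ at positions 5 (F/I), 8 (T/G), 10 (K/H), 11 (K/G), 12 (D/A), 14 (G/Y), 15 (H/P).
p = 7/18 = 0.388889.
d = −ln(1 − 0.388889) = −ln(0.611111) = 0.4925.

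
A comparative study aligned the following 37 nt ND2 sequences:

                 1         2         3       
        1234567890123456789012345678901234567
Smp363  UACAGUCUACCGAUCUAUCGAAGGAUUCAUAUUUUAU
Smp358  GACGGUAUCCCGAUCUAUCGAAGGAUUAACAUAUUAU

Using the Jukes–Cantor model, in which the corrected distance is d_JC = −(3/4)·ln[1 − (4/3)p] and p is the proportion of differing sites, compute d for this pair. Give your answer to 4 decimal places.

0.2180

Differing sites — 1:U/G; 4:A/G; 7:C/A; 9:A/C; 28:C/A; 30:U/C; 33:U/A.
p = 7/37 = 0.189189.
d = −0.75 · ln(1 − (4/3)·0.189189) = −0.75 · ln(0.747748) = −0.75 · (-0.290689) = 0.2180.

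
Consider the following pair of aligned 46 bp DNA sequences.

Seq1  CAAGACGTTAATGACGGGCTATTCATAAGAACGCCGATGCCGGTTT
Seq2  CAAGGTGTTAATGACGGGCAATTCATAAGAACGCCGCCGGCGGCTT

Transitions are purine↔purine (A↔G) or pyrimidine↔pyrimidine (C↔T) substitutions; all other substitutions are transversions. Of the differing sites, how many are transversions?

Mismatches occur at site 5 (A→G, transition), site 6 (C→T, transition), site 20 (T→A, transversion), site 37 (A→C, transversion), site 38 (T→C, transition), site 40 (C→G, transversion), site 44 (T→C, transition).
Of the 7 differences, 4 transitions and 3 transversions, so the answer is 3.

3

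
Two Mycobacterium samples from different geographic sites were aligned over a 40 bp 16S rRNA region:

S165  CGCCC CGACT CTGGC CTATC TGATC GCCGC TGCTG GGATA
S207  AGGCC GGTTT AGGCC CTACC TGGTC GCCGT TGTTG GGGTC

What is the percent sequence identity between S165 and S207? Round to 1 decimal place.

Mismatches occur at site 1 (C↔A), site 3 (C↔G), site 6 (C↔G), site 8 (A↔T), site 9 (C↔T), site 11 (C↔A), site 12 (T↔G), site 14 (G↔C), site 19 (T↔C), site 23 (A↔G), site 30 (C↔T), site 33 (C↔T), site 38 (A↔G), site 40 (A↔C).
26 of the 40 sites match, so the percent identity is 26/40 × 100 = 65.0%.

65.0%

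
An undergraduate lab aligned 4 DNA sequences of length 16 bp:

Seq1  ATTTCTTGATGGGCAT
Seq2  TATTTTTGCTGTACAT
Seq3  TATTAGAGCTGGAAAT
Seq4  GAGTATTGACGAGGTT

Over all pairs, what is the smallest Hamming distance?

Pairwise Hamming distances:
  Seq1 vs Seq2: 6
  Seq1 vs Seq3: 8
  Seq1 vs Seq4: 8
  Seq2 vs Seq3: 5
  Seq2 vs Seq4: 9
  Seq3 vs Seq4: 10
The smallest is 5, between Seq2 and Seq3.

5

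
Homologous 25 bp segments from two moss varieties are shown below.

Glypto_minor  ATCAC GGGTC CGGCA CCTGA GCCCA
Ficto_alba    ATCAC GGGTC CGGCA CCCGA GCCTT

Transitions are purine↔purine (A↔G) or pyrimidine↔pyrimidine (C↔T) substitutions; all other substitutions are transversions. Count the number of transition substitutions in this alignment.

The sequences differ at positions 18 (T/C, transition), 24 (C/T, transition), 25 (A/T, transversion).
Of the 3 differences, 2 transitions and 1 transversion, so the answer is 2.

2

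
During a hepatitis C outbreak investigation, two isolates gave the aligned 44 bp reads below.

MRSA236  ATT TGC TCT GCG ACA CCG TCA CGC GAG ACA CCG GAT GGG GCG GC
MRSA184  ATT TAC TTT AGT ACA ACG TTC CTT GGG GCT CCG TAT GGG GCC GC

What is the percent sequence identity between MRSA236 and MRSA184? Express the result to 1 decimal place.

65.9%

The sequences differ at positions 5 (G/A), 8 (C/T), 10 (G/A), 11 (C/G), 12 (G/T), 16 (C/A), 20 (C/T), 21 (A/C), 23 (G/T), 24 (C/T), 26 (A/G), 28 (A/G), 30 (A/T), 34 (G/T), 42 (G/C).
29 of the 44 sites match, so the percent identity is 29/44 × 100 = 65.9%.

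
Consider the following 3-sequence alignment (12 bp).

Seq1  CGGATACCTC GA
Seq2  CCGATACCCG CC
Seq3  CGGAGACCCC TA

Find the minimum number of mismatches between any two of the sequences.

3

Pairwise Hamming distances:
  Seq1 vs Seq2: 5
  Seq1 vs Seq3: 3
  Seq2 vs Seq3: 5
The smallest is 3, between Seq1 and Seq3.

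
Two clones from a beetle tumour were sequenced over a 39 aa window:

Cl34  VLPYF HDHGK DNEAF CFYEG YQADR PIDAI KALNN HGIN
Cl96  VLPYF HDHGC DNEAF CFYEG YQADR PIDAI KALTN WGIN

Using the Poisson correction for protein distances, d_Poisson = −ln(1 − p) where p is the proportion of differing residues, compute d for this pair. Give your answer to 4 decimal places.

Mismatches occur at site 10 (K/C), site 34 (N/T), site 36 (H/W).
p = 3/39 = 0.076923.
d = −ln(1 − 0.076923) = −ln(0.923077) = 0.0800.

0.0800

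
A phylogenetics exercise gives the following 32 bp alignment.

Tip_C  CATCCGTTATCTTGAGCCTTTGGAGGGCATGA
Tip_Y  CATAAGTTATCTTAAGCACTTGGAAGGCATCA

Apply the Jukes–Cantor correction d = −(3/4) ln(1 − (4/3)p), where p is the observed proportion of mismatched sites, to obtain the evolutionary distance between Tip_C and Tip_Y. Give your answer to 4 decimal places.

0.2586

Differing sites — 4:C/A; 5:C/A; 14:G/A; 18:C/A; 19:T/C; 25:G/A; 31:G/C.
p = 7/32 = 0.218750.
d = −0.75 · ln(1 − (4/3)·0.218750) = −0.75 · ln(0.708333) = −0.75 · (-0.344841) = 0.2586.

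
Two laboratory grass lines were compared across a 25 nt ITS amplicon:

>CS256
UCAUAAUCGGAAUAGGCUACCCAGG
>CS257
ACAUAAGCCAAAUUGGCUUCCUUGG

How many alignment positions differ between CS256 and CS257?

8

The sequences differ at positions 1 (U/A), 7 (U/G), 9 (G/C), 10 (G/A), 14 (A/U), 19 (A/U), 22 (C/U), 23 (A/U).
That gives 8 mismatches out of 25 aligned sites, so the Hamming distance is 8.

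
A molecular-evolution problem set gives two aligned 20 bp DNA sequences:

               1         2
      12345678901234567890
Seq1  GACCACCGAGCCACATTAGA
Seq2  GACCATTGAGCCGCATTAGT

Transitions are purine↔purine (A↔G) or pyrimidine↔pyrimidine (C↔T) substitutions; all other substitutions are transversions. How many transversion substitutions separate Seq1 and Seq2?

Mismatches occur at site 6 (C/T, transition), site 7 (C/T, transition), site 13 (A/G, transition), site 20 (A/T, transversion).
Of the 4 differences, 3 transitions and 1 transversion, so the answer is 1.

1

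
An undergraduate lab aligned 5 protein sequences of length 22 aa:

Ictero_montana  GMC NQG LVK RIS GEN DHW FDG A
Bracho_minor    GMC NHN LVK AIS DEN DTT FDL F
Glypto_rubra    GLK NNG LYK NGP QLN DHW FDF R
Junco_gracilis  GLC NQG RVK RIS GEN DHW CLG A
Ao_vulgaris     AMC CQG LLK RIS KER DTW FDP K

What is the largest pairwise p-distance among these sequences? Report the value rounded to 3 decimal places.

0.682

Pairwise Hamming distances:
  Ictero_montana vs Bracho_minor: 8
  Ictero_montana vs Glypto_rubra: 11
  Ictero_montana vs Junco_gracilis: 4
  Ictero_montana vs Ao_vulgaris: 8
  Bracho_minor vs Glypto_rubra: 14
  Bracho_minor vs Junco_gracilis: 12
  Bracho_minor vs Ao_vulgaris: 11
  Glypto_rubra vs Junco_gracilis: 13
  Glypto_rubra vs Ao_vulgaris: 15
  Junco_gracilis vs Ao_vulgaris: 12
The largest is 15 mismatches, between Glypto_rubra and Ao_vulgaris; p = 15/22 = 0.682.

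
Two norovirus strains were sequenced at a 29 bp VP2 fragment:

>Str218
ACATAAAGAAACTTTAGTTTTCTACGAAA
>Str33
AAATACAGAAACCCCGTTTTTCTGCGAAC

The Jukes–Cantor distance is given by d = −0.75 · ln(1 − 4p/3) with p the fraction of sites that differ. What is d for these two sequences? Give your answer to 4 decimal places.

0.4006

Differing sites — 2:C/A; 6:A/C; 13:T/C; 14:T/C; 15:T/C; 16:A/G; 17:G/T; 24:A/G; 29:A/C.
p = 9/29 = 0.310345.
d = −0.75 · ln(1 − (4/3)·0.310345) = −0.75 · ln(0.586207) = −0.75 · (-0.534082) = 0.4006.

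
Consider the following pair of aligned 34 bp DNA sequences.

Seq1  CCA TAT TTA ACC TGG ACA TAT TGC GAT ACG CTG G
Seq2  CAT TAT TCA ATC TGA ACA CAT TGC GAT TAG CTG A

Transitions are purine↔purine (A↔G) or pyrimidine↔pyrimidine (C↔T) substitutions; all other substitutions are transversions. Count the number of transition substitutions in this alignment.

5

The sequences differ at positions 2 (C/A, transversion), 3 (A/T, transversion), 8 (T/C, transition), 11 (C/T, transition), 15 (G/A, transition), 19 (T/C, transition), 28 (A/T, transversion), 29 (C/A, transversion), 34 (G/A, transition).
Of the 9 differences, 5 transitions and 4 transversions, so the answer is 5.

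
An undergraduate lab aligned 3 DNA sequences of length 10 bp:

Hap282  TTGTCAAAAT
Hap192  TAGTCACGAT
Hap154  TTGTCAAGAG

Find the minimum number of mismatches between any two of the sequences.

Pairwise Hamming distances:
  Hap282 vs Hap192: 3
  Hap282 vs Hap154: 2
  Hap192 vs Hap154: 3
The smallest is 2, between Hap282 and Hap154.

2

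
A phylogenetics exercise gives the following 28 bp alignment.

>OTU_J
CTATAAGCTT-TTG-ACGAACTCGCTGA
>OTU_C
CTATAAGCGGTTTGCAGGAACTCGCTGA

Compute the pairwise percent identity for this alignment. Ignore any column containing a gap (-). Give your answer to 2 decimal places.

Excluding the 2 gap columns leaves 26 comparable sites.
Mismatches occur at site 9 (T↔G), site 10 (T↔G), site 17 (C↔G).
23 of the 26 comparable sites match, so the percent identity is 23/26 × 100 = 88.46%.

88.46%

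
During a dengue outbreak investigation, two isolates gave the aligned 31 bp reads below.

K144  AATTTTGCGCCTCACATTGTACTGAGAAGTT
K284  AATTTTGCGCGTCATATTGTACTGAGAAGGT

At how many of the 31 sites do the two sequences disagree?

The sequences differ at positions 11 (C/G), 15 (C/T), 30 (T/G).
That gives 3 mismatches out of 31 aligned sites, so the Hamming distance is 3.

3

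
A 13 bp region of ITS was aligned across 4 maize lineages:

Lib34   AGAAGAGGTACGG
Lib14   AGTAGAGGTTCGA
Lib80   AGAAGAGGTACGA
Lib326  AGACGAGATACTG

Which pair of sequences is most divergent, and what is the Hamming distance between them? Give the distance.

Pairwise Hamming distances:
  Lib34 vs Lib14: 3
  Lib34 vs Lib80: 1
  Lib34 vs Lib326: 3
  Lib14 vs Lib80: 2
  Lib14 vs Lib326: 6
  Lib80 vs Lib326: 4
The largest is 6, between Lib14 and Lib326.

6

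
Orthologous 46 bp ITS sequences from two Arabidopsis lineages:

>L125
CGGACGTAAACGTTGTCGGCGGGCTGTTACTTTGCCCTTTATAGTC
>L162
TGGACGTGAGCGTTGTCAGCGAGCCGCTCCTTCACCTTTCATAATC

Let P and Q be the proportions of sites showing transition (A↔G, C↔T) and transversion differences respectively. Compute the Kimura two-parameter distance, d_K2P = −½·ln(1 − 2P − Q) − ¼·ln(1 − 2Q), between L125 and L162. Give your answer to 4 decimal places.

0.4032

The sequences differ at positions 1 (C/T, transition), 8 (A/G, transition), 10 (A/G, transition), 18 (G/A, transition), 22 (G/A, transition), 25 (T/C, transition), 27 (T/C, transition), 29 (A/C, transversion), 33 (T/C, transition), 34 (G/A, transition), 37 (C/T, transition), 40 (T/C, transition), 44 (G/A, transition).
Of the 13 differences, 12 transitions and 1 transversion over 46 sites: P = 12/46 = 0.260870, Q = 1/46 = 0.021739.
d = −0.5·ln(0.456521) − 0.25·ln(0.956522) = −0.5·(-0.784121) − 0.25·(-0.044451) = 0.4032.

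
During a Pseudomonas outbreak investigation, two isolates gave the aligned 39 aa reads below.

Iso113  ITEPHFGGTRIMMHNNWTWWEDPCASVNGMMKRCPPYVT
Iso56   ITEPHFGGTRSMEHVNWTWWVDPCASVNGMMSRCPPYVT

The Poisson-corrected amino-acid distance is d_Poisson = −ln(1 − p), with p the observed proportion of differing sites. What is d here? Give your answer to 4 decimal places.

The sequences differ at positions 11 (I/S), 13 (M/E), 15 (N/V), 21 (E/V), 32 (K/S).
p = 5/39 = 0.128205.
d = −ln(1 − 0.128205) = −ln(0.871795) = 0.1372.

0.1372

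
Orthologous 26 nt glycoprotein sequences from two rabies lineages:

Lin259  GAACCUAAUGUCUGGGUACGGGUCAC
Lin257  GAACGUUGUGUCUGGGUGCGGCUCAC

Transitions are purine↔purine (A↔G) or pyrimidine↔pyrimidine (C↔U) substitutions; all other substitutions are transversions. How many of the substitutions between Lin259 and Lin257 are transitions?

The sequences differ at positions 5 (C/G, transversion), 7 (A/U, transversion), 8 (A/G, transition), 18 (A/G, transition), 22 (G/C, transversion).
Of the 5 differences, 2 transitions and 3 transversions, so the answer is 2.

2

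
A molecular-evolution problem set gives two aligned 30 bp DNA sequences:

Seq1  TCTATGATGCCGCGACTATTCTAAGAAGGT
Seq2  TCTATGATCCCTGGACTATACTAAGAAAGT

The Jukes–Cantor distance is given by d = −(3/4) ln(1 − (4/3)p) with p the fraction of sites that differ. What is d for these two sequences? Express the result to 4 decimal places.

The sequences differ at positions 9 (G/C), 12 (G/T), 13 (C/G), 20 (T/A), 28 (G/A).
p = 5/30 = 0.166667.
d = −0.75 · ln(1 − (4/3)·0.166667) = −0.75 · ln(0.777777) = −0.75 · (-0.251315) = 0.1885.

0.1885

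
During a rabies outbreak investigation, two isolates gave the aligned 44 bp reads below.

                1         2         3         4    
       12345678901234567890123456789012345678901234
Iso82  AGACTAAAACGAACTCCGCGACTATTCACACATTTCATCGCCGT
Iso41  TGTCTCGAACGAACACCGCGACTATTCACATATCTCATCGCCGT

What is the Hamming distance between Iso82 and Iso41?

Differing sites — 1:A/T; 3:A/T; 6:A/C; 7:A/G; 15:T/A; 31:C/T; 34:T/C.
That gives 7 mismatches out of 44 aligned sites, so the Hamming distance is 7.

7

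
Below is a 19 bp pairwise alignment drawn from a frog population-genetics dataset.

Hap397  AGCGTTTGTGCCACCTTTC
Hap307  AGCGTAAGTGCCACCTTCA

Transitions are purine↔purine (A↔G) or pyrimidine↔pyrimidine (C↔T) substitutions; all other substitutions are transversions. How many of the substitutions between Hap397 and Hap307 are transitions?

Mismatches occur at site 6 (T→A, transversion), site 7 (T→A, transversion), site 18 (T→C, transition), site 19 (C→A, transversion).
Of the 4 differences, 1 transition and 3 transversions, so the answer is 1.

1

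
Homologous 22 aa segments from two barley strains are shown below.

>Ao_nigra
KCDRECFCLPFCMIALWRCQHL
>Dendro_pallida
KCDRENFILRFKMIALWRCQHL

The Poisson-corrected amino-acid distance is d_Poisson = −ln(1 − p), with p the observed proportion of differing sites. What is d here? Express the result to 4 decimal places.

Mismatches occur at site 6 (C→N), site 8 (C→I), site 10 (P→R), site 12 (C→K).
p = 4/22 = 0.181818.
d = −ln(1 − 0.181818) = −ln(0.818182) = 0.2007.

0.2007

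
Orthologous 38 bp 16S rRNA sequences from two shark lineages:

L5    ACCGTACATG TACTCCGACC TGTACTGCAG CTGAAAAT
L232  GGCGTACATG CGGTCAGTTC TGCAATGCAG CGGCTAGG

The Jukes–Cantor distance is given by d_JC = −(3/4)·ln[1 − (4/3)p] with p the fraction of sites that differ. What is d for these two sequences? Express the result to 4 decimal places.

0.5604

The sequences differ at positions 1 (A/G), 2 (C/G), 11 (T/C), 12 (A/G), 13 (C/G), 16 (C/A), 18 (A/T), 19 (C/T), 23 (T/C), 25 (C/A), 32 (T/G), 34 (A/C), 35 (A/T), 37 (A/G), 38 (T/G).
p = 15/38 = 0.394737.
d = −0.75 · ln(1 − (4/3)·0.394737) = −0.75 · ln(0.473684) = −0.75 · (-0.747215) = 0.5604.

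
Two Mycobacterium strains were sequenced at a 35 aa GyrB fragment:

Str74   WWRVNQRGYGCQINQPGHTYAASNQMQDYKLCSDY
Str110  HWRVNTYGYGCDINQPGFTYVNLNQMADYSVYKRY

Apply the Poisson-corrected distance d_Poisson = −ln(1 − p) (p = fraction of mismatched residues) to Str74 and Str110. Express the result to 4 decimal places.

Differing sites — 1:W/H; 6:Q/T; 7:R/Y; 12:Q/D; 18:H/F; 21:A/V; 22:A/N; 23:S/L; 27:Q/A; 30:K/S; 31:L/V; 32:C/Y; 33:S/K; 34:D/R.
p = 14/35 = 0.400000.
d = −ln(1 − 0.400000) = −ln(0.600000) = 0.5108.

0.5108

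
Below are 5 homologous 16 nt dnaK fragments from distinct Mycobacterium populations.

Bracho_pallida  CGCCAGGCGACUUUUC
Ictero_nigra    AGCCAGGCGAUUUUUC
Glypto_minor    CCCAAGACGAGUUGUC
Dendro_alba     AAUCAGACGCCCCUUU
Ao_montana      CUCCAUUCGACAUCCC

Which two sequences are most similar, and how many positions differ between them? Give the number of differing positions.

2

Pairwise Hamming distances:
  Bracho_pallida vs Ictero_nigra: 2
  Bracho_pallida vs Glypto_minor: 5
  Bracho_pallida vs Dendro_alba: 8
  Bracho_pallida vs Ao_montana: 6
  Ictero_nigra vs Glypto_minor: 6
  Ictero_nigra vs Dendro_alba: 8
  Ictero_nigra vs Ao_montana: 8
  Glypto_minor vs Dendro_alba: 10
  Glypto_minor vs Ao_montana: 8
  Dendro_alba vs Ao_montana: 11
The smallest is 2, between Bracho_pallida and Ictero_nigra.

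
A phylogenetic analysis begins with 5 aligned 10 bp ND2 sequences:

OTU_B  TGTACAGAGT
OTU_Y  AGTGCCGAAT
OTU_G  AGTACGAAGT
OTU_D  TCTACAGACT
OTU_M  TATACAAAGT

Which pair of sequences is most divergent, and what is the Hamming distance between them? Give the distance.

Pairwise Hamming distances:
  OTU_B vs OTU_Y: 4
  OTU_B vs OTU_G: 3
  OTU_B vs OTU_D: 2
  OTU_B vs OTU_M: 2
  OTU_Y vs OTU_G: 4
  OTU_Y vs OTU_D: 5
  OTU_Y vs OTU_M: 6
  OTU_G vs OTU_D: 5
  OTU_G vs OTU_M: 3
  OTU_D vs OTU_M: 3
The largest is 6, between OTU_Y and OTU_M.

6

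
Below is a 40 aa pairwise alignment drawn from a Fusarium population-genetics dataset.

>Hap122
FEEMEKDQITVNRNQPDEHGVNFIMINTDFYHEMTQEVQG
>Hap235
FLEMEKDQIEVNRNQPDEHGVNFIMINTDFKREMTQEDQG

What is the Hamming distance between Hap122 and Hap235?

Differing sites — 2:E/L; 10:T/E; 31:Y/K; 32:H/R; 38:V/D.
That gives 5 mismatches out of 40 aligned sites, so the Hamming distance is 5.

5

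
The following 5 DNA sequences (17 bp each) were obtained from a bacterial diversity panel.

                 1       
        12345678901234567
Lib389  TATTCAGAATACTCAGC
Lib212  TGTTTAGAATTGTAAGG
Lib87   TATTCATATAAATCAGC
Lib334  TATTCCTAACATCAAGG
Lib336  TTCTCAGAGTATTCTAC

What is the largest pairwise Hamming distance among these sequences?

11

Pairwise Hamming distances:
  Lib389 vs Lib212: 6
  Lib389 vs Lib87: 4
  Lib389 vs Lib334: 7
  Lib389 vs Lib336: 6
  Lib212 vs Lib87: 9
  Lib212 vs Lib334: 8
  Lib212 vs Lib336: 10
  Lib87 vs Lib334: 7
  Lib87 vs Lib336: 8
  Lib334 vs Lib336: 11
The largest is 11, between Lib334 and Lib336.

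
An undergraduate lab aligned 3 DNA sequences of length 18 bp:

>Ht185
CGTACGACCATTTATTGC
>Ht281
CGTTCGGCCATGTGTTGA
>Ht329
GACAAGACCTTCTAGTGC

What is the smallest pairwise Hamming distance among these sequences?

Pairwise Hamming distances:
  Ht185 vs Ht281: 5
  Ht185 vs Ht329: 7
  Ht281 vs Ht329: 11
The smallest is 5, between Ht185 and Ht281.

5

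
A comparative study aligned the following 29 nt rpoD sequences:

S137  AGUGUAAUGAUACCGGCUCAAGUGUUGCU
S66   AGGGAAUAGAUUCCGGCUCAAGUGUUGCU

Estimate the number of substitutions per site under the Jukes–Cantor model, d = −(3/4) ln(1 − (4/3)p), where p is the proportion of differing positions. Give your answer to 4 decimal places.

0.1959

Mismatches occur at site 3 (U↔G), site 5 (U↔A), site 7 (A↔U), site 8 (U↔A), site 12 (A↔U).
p = 5/29 = 0.172414.
d = −0.75 · ln(1 − (4/3)·0.172414) = −0.75 · ln(0.770115) = −0.75 · (-0.261215) = 0.1959.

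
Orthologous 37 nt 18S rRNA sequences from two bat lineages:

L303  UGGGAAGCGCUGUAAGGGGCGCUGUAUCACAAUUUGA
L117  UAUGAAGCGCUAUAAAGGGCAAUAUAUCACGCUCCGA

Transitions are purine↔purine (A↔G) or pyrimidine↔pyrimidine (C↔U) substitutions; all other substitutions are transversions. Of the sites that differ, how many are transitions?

8

Differing sites — 2:G/A (Ti); 3:G/U (Tv); 12:G/A (Ti); 16:G/A (Ti); 21:G/A (Ti); 22:C/A (Tv); 24:G/A (Ti); 31:A/G (Ti); 32:A/C (Tv); 34:U/C (Ti); 35:U/C (Ti).
Of the 11 differences, 8 transitions and 3 transversions, so the answer is 8.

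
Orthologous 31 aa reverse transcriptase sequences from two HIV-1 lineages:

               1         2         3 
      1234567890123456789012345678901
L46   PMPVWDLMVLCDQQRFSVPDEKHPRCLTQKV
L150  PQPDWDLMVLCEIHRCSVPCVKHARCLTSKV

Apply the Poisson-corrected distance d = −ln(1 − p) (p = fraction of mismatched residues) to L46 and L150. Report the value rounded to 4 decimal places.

0.3895

Mismatches occur at site 2 (M↔Q), site 4 (V↔D), site 12 (D↔E), site 13 (Q↔I), site 14 (Q↔H), site 16 (F↔C), site 20 (D↔C), site 21 (E↔V), site 24 (P↔A), site 29 (Q↔S).
p = 10/31 = 0.322581.
d = −ln(1 − 0.322581) = −ln(0.677419) = 0.3895.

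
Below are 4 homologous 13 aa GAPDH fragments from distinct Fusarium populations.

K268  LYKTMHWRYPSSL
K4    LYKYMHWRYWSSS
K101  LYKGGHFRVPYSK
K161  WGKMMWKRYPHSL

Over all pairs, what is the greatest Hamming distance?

9

Pairwise Hamming distances:
  K268 vs K4: 3
  K268 vs K101: 6
  K268 vs K161: 6
  K4 vs K101: 7
  K4 vs K161: 8
  K101 vs K161: 9
The largest is 9, between K101 and K161.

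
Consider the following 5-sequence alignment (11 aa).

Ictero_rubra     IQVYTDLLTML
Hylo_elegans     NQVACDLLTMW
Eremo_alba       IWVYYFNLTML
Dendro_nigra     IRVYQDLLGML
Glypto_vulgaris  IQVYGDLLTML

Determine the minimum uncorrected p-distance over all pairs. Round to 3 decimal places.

Pairwise Hamming distances:
  Ictero_rubra vs Hylo_elegans: 4
  Ictero_rubra vs Eremo_alba: 4
  Ictero_rubra vs Dendro_nigra: 3
  Ictero_rubra vs Glypto_vulgaris: 1
  Hylo_elegans vs Eremo_alba: 7
  Hylo_elegans vs Dendro_nigra: 6
  Hylo_elegans vs Glypto_vulgaris: 4
  Eremo_alba vs Dendro_nigra: 5
  Eremo_alba vs Glypto_vulgaris: 4
  Dendro_nigra vs Glypto_vulgaris: 3
The smallest is 1 mismatch, between Ictero_rubra and Glypto_vulgaris; p = 1/11 = 0.091.

0.091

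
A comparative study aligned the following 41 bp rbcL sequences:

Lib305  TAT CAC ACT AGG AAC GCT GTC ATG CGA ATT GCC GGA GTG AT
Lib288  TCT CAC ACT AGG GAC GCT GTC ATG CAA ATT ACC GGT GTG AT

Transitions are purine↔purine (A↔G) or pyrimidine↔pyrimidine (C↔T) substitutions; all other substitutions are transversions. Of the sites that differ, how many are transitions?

3

The sequences differ at positions 2 (A/C, transversion), 13 (A/G, transition), 26 (G/A, transition), 31 (G/A, transition), 36 (A/T, transversion).
Of the 5 differences, 3 transitions and 2 transversions, so the answer is 3.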